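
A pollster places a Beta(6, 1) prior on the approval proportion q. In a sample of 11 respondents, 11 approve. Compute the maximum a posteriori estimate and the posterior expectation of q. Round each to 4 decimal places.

Posterior: Beta(6+11, 1+0) = Beta(17, 1).
Since β = 1 ≤ 1 and α > 1, the Beta density is monotone increasing on [0,1]; the mode is at 1.
Mean = 17/(17+1) = 0.9444.

MAP: 1.0000. Posterior mean: 0.9444.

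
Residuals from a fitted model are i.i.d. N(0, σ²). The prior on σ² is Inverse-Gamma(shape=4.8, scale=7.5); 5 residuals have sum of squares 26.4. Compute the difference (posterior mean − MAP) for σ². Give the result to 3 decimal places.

0.792

Posterior: Inverse-Gamma(shape = 4.8+5/2 = 7.3, scale = 7.5+26.4/2 = 20.7).
Mode = β/(α+1) = 20.7/8.3 = 2.494.
Mean = β/(α−1) = 20.7/6.3 = 3.286.
Difference = 3.286 − 2.494 = 0.792.
The mean is pulled above the mode by the posterior's right skew.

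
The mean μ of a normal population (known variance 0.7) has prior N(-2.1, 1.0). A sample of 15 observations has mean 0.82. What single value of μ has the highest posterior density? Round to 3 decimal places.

0.690

Posterior for μ is Normal. Precision-weighted mean: (1/1.0·-2.1 + 15/0.7·0.82) / (1/1.0 + 15/0.7) = 0.690.
A Normal posterior is symmetric, so mode = mean.
This is the posterior mode — the MAP estimate.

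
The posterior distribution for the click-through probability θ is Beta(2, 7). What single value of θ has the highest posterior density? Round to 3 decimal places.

0.143

Mode = (2−1)/(2+7−2) = 1/7 = 0.143.
Mean = 2/(2+7) = 2/9 = 0.222.
This is the posterior mode — the MAP estimate.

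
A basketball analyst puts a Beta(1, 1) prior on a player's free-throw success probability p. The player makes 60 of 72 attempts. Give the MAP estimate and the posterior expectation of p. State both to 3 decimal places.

Posterior: Beta(1+60, 1+12) = Beta(61, 13).
Mode = (61−1)/(61+13−2) = 60/72 = 0.833.
With a flat prior the MAP equals the MLE, 60/72.
Mean = 61/(61+13) = 61/74 = 0.824.
The posterior is left-skewed, so the mode exceeds the mean.

p_MAP = 0.833, E[p|data] = 0.824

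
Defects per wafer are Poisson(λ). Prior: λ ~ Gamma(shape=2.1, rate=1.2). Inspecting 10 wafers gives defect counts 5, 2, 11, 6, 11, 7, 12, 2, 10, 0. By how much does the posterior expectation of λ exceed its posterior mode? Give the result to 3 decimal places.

0.089

Σ counts = 66. Posterior: Gamma(shape = 2.1+66 = 68.1, rate = 1.2+10 = 11.2).
Mode = (α−1)/β = 67.1/11.2 = 5.991.
Mean = α/β = 68.1/11.2 = 6.080.
Difference = 6.080 − 5.991 = 0.089.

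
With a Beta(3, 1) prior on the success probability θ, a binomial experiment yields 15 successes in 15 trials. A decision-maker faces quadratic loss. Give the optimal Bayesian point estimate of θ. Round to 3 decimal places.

Posterior: Beta(3+15, 1+0) = Beta(18, 1).
Since β = 1 ≤ 1 and α > 1, the Beta density is monotone increasing on [0,1]; the mode is at 1.
Mean = 18/(18+1) = 0.947.
Quadratic loss ⇒ the optimal estimator is the posterior mean.

0.947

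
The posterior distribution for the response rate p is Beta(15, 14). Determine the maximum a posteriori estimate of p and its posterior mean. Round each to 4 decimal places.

Mode = (15−1)/(15+14−2) = 14/27 = 0.5185.
Mean = 15/(15+14) = 15/29 = 0.5172.
Mode > mean: the posterior has a left tail.

MAP = 0.5185, posterior mean = 0.5172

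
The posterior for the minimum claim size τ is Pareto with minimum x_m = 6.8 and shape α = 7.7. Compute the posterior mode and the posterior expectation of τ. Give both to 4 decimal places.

The Pareto density is strictly decreasing on [x_m, ∞), so the mode is x_m = 6.8000.
Mean = α·x_m/(α−1) = 7.7·6.8/6.7 = 7.8149.
Mean > mode: the posterior has a right tail.

MAP = 6.8000, posterior mean = 7.8149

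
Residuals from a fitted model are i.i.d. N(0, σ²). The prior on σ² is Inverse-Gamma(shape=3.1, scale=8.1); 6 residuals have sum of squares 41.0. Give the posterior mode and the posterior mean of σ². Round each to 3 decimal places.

Posterior: Inverse-Gamma(shape = 3.1+6/2 = 6.1, scale = 8.1+41.0/2 = 28.6).
Mode = β/(α+1) = 28.6/7.1 = 4.028.
Mean = β/(α−1) = 28.6/5.1 = 5.608.
The mean is pulled above the mode by the posterior's right skew.

σ²_MAP = 4.028, E[σ²|data] = 5.608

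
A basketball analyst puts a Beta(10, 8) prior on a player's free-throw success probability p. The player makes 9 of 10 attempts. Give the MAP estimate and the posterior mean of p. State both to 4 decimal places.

Posterior: Beta(10+9, 8+1) = Beta(19, 9).
Mode = (19−1)/(19+9−2) = 18/26 = 0.6923.
Mean = 19/(19+9) = 19/28 = 0.6786.
Mode > mean: the posterior has a left tail.

MAP: 0.6923. Posterior mean: 0.6786.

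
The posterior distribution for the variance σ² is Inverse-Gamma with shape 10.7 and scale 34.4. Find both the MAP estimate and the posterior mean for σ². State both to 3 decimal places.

MAP = 2.940, posterior mean = 3.546

Mode = β/(α+1) = 34.4/11.7 = 2.940.
Mean = β/(α−1) = 34.4/9.7 = 3.546.
The mean is pulled above the mode by the posterior's right skew.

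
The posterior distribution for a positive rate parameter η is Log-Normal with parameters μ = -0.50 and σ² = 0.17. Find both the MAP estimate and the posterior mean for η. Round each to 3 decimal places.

Mode = exp(μ − σ²) = exp(-0.67) = 0.512.
Mean = exp(μ + σ²/2) = exp(-0.415) = 0.660.
Mean > mode: the posterior has a right tail.

MAP estimate = 0.512, posterior mean = 0.660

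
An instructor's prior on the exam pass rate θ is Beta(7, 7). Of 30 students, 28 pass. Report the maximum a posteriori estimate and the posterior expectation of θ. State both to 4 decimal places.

θ_MAP = 0.8095, E[θ|data] = 0.7955

Posterior: Beta(7+28, 7+2) = Beta(35, 9).
Mode = (35−1)/(35+9−2) = 34/42 = 0.8095.
Mean = 35/(35+9) = 35/44 = 0.7955.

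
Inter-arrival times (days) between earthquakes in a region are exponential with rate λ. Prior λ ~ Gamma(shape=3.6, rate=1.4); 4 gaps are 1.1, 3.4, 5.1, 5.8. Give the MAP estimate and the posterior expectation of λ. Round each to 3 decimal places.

Σ times = 15.4. Posterior: Gamma(shape = 3.6+4 = 7.6, rate = 1.4+15.4 = 16.8).
Mode = (α−1)/β = 6.6/16.8 = 0.393.
Mean = α/β = 7.6/16.8 = 0.452.

λ_MAP = 0.393, E[λ|data] = 0.452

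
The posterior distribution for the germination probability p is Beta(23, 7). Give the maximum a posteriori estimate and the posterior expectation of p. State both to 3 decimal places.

Mode = (23−1)/(23+7−2) = 22/28 = 0.786.
Mean = 23/(23+7) = 23/30 = 0.767.

MAP: 0.786. Posterior mean: 0.767.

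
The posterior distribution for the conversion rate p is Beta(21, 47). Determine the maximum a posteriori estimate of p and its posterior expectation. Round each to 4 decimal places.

Mode = (21−1)/(21+47−2) = 20/66 = 0.3030.
Mean = 21/(21+47) = 21/68 = 0.3088.
Mean > mode: the posterior has a right tail.

MAP = 0.3030, posterior mean = 0.3088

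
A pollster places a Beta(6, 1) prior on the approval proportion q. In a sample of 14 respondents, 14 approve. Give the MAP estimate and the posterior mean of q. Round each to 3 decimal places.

Posterior: Beta(6+14, 1+0) = Beta(20, 1).
Since β = 1 ≤ 1 and α > 1, the Beta density is monotone increasing on [0,1]; the mode is at 1.
Mean = 20/(20+1) = 0.952.
Left-skewed posterior ⇒ mean < mode.

MAP: 1.000. Posterior mean: 0.952.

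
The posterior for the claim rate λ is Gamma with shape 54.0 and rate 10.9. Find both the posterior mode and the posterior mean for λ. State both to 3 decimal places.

MAP = 4.862, posterior mean = 4.954

Mode = (α−1)/β = 53.0/10.9 = 4.862.
Mean = α/β = 54.0/10.9 = 4.954.
Right-skewed posterior ⇒ mode < mean.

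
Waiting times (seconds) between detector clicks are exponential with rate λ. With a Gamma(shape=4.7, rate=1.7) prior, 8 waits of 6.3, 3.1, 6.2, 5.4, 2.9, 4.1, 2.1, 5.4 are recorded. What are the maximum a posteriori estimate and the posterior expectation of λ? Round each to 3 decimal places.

Σ times = 35.5. Posterior: Gamma(shape = 4.7+8 = 12.7, rate = 1.7+35.5 = 37.2).
Mode = (α−1)/β = 11.7/37.2 = 0.315.
Mean = α/β = 12.7/37.2 = 0.341.

λ_MAP = 0.315, E[λ|data] = 0.341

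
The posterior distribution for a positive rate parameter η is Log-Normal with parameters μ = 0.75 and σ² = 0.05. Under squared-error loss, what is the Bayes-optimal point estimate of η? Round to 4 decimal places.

2.1706

Mode = exp(μ − σ²) = exp(0.70) = 2.0138.
Mean = exp(μ + σ²/2) = exp(0.775) = 2.1706.
Squared-error loss ⇒ the optimal estimator is the posterior mean.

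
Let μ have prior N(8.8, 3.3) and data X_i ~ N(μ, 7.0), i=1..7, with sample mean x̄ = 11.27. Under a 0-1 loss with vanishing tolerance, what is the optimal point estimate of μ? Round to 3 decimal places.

Posterior for μ is Normal. Precision-weighted mean: (1/3.3·8.8 + 7/7.0·11.27) / (1/3.3 + 7/7.0) = 10.696.
A Normal posterior is symmetric, so mode = mean.
This is the posterior mode — the MAP estimate.

10.696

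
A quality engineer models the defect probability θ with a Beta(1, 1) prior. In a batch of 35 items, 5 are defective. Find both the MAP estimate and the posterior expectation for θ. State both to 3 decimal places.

Posterior: Beta(1+5, 1+30) = Beta(6, 31).
Mode = (6−1)/(6+31−2) = 5/35 = 0.143.
With a flat prior the MAP equals the MLE, 5/35.
Mean = 6/(6+31) = 6/37 = 0.162.

MAP: 0.143. Posterior mean: 0.162.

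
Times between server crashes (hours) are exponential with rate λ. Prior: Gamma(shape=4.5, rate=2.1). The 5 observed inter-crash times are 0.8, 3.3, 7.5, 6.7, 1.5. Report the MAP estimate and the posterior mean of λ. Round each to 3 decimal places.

MAP: 0.388. Posterior mean: 0.434.

Σ times = 19.8. Posterior: Gamma(shape = 4.5+5 = 9.5, rate = 2.1+19.8 = 21.9).
Mode = (α−1)/β = 8.5/21.9 = 0.388.
Mean = α/β = 9.5/21.9 = 0.434.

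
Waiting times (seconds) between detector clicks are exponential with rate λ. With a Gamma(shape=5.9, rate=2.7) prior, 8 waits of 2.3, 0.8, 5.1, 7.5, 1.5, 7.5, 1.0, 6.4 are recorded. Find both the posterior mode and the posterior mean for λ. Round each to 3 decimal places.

MAP = 0.371, posterior mean = 0.399

Σ times = 32.1. Posterior: Gamma(shape = 5.9+8 = 13.9, rate = 2.7+32.1 = 34.8).
Mode = (α−1)/β = 12.9/34.8 = 0.371.
Mean = α/β = 13.9/34.8 = 0.399.
Mean > mode: the posterior has a right tail.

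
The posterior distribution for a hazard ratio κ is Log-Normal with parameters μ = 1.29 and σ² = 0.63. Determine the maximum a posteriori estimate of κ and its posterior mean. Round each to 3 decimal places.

maximum a posteriori estimate = 1.935, posterior mean = 4.978

Mode = exp(μ − σ²) = exp(0.66) = 1.935.
Mean = exp(μ + σ²/2) = exp(1.605) = 4.978.
Right-skewed posterior ⇒ mode < mean.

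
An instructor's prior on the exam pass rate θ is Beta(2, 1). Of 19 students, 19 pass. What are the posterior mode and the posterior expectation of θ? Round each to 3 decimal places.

MAP = 1.000, posterior mean = 0.955

Posterior: Beta(2+19, 1+0) = Beta(21, 1).
Since β = 1 ≤ 1 and α > 1, the Beta density is monotone increasing on [0,1]; the mode is at 1.
Mean = 21/(21+1) = 0.955.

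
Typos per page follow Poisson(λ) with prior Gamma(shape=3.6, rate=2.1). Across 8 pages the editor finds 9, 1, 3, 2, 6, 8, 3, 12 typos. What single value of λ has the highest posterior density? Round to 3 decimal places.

4.614

Σ counts = 44. Posterior: Gamma(shape = 3.6+44 = 47.6, rate = 2.1+8 = 10.1).
Mode = (α−1)/β = 46.6/10.1 = 4.614.
Mean = α/β = 47.6/10.1 = 4.713.
This is the posterior mode — the MAP estimate.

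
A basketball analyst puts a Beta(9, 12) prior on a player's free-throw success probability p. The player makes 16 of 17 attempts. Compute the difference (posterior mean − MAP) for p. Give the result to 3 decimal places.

-0.009

Posterior: Beta(9+16, 12+1) = Beta(25, 13).
Mode = (25−1)/(25+13−2) = 24/36 = 0.667.
Mean = 25/(25+13) = 25/38 = 0.658.
Difference = 0.658 − 0.667 = -0.009.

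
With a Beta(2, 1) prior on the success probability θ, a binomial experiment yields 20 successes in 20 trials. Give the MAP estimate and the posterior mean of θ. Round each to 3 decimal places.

MAP estimate = 1.000, posterior mean = 0.957

Posterior: Beta(2+20, 1+0) = Beta(22, 1).
Since β = 1 ≤ 1 and α > 1, the Beta density is monotone increasing on [0,1]; the mode is at 1.
Mean = 22/(22+1) = 0.957.
The mean is pulled below the mode by the posterior's left skew.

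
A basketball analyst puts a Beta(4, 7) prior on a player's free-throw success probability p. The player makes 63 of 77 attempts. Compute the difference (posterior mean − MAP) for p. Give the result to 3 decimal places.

-0.006

Posterior: Beta(4+63, 7+14) = Beta(67, 21).
Mode = (67−1)/(67+21−2) = 66/86 = 0.767.
Mean = 67/(67+21) = 67/88 = 0.761.
Difference = 0.761 − 0.767 = -0.006.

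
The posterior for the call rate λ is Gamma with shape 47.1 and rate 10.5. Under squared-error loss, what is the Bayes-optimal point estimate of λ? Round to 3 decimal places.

Mode = (α−1)/β = 46.1/10.5 = 4.390.
Mean = α/β = 47.1/10.5 = 4.486.
Squared-error loss ⇒ the optimal estimator is the posterior mean.

4.486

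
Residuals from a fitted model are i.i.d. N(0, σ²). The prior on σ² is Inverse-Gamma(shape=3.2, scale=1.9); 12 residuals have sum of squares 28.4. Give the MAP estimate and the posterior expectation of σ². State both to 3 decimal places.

Posterior: Inverse-Gamma(shape = 3.2+12/2 = 9.2, scale = 1.9+28.4/2 = 16.1).
Mode = β/(α+1) = 16.1/10.2 = 1.578.
Mean = β/(α−1) = 16.1/8.2 = 1.963.
Mean > mode: the posterior has a right tail.

σ²_MAP = 1.578, E[σ²|data] = 1.963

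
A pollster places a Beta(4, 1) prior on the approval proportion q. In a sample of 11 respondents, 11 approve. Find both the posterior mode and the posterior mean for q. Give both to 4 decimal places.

Posterior: Beta(4+11, 1+0) = Beta(15, 1).
Since β = 1 ≤ 1 and α > 1, the Beta density is monotone increasing on [0,1]; the mode is at 1.
Mean = 15/(15+1) = 0.9375.
The mean is pulled below the mode by the posterior's left skew.

posterior mode = 1.0000, posterior mean = 0.9375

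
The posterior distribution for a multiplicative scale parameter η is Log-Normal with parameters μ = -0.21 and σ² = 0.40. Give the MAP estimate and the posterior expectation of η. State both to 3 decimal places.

Mode = exp(μ − σ²) = exp(-0.61) = 0.543.
Mean = exp(μ + σ²/2) = exp(-0.010) = 0.990.

MAP: 0.543. Posterior mean: 0.990.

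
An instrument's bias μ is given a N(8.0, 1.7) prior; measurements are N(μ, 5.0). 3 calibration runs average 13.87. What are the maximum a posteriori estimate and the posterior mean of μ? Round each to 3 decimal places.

MAP = 10.964; posterior mean = 10.964

Posterior for μ is Normal. Precision-weighted mean: (1/1.7·8.0 + 3/5.0·13.87) / (1/1.7 + 3/5.0) = 10.964.
A Normal posterior is symmetric, so mode = mean.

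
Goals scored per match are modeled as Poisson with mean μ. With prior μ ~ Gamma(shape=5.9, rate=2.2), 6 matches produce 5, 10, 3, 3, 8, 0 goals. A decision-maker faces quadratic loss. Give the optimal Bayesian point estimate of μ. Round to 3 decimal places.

4.256

Σ counts = 29. Posterior: Gamma(shape = 5.9+29 = 34.9, rate = 2.2+6 = 8.2).
Mode = (α−1)/β = 33.9/8.2 = 4.134.
Mean = α/β = 34.9/8.2 = 4.256.
Quadratic loss ⇒ the optimal estimator is the posterior mean.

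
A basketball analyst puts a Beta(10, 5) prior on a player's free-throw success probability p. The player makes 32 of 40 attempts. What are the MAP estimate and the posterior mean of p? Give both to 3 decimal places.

Posterior: Beta(10+32, 5+8) = Beta(42, 13).
Mode = (42−1)/(42+13−2) = 41/53 = 0.774.
Mean = 42/(42+13) = 42/55 = 0.764.

p_MAP = 0.774, E[p|data] = 0.764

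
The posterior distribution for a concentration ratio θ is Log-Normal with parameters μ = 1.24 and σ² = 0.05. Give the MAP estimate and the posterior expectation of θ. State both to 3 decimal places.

MAP = 3.287, posterior mean = 3.543

Mode = exp(μ − σ²) = exp(1.19) = 3.287.
Mean = exp(μ + σ²/2) = exp(1.265) = 3.543.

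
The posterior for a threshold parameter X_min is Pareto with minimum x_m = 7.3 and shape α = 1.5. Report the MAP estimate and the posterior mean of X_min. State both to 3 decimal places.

The Pareto density is strictly decreasing on [x_m, ∞), so the mode is x_m = 7.300.
Mean = α·x_m/(α−1) = 1.5·7.3/0.5 = 21.900.
Right-skewed posterior ⇒ mode < mean.

MAP estimate = 7.300, posterior mean = 21.900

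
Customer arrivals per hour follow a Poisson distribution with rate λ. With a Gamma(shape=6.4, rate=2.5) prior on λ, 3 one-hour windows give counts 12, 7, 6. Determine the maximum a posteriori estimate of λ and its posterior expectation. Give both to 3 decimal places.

Σ counts = 25. Posterior: Gamma(shape = 6.4+25 = 31.4, rate = 2.5+3 = 5.5).
Mode = (α−1)/β = 30.4/5.5 = 5.527.
Mean = α/β = 31.4/5.5 = 5.709.

MAP: 5.527. Posterior mean: 5.709.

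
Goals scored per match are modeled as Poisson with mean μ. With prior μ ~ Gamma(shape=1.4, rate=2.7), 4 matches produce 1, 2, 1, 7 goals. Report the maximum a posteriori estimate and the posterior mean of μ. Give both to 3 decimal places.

MAP = 1.701; posterior mean = 1.851

Σ counts = 11. Posterior: Gamma(shape = 1.4+11 = 12.4, rate = 2.7+4 = 6.7).
Mode = (α−1)/β = 11.4/6.7 = 1.701.
Mean = α/β = 12.4/6.7 = 1.851.
The posterior is right-skewed, so the mean exceeds the mode.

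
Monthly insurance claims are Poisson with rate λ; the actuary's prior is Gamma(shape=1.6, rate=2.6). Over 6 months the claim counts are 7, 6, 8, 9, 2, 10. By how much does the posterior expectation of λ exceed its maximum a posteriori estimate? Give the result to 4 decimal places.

0.1163

Σ counts = 42. Posterior: Gamma(shape = 1.6+42 = 43.6, rate = 2.6+6 = 8.6).
Mode = (α−1)/β = 42.6/8.6 = 4.9535.
Mean = α/β = 43.6/8.6 = 5.0698.
Difference = 5.0698 − 4.9535 = 0.1163.
Right-skewed posterior ⇒ mode < mean.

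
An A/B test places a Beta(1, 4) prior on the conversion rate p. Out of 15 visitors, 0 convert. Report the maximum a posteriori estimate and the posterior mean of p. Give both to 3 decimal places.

p_MAP = 0.000, E[p|data] = 0.050

Posterior: Beta(1+0, 4+15) = Beta(1, 19).
Since α = 1 ≤ 1 and β > 1, the Beta density is monotone decreasing on [0,1]; the mode is at 0.
Mean = 1/(1+19) = 0.050.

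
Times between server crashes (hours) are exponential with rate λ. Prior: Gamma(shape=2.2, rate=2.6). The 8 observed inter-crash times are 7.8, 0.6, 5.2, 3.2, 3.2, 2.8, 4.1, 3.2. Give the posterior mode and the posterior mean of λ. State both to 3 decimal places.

posterior mode = 0.281, posterior mean = 0.312

Σ times = 30.1. Posterior: Gamma(shape = 2.2+8 = 10.2, rate = 2.6+30.1 = 32.7).
Mode = (α−1)/β = 9.2/32.7 = 0.281.
Mean = α/β = 10.2/32.7 = 0.312.
Mean > mode: the posterior has a right tail.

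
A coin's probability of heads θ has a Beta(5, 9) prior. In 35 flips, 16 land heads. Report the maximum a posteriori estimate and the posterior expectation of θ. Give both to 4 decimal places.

MAP = 0.4255, posterior mean = 0.4286

Posterior: Beta(5+16, 9+19) = Beta(21, 28).
Mode = (21−1)/(21+28−2) = 20/47 = 0.4255.
Mean = 21/(21+28) = 21/49 = 0.4286.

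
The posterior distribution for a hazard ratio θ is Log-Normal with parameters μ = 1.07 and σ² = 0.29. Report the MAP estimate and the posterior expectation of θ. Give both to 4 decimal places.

Mode = exp(μ − σ²) = exp(0.78) = 2.1815.
Mean = exp(μ + σ²/2) = exp(1.215) = 3.3703.
The posterior is right-skewed, so the mean exceeds the mode.

θ_MAP = 2.1815, E[θ|data] = 3.3703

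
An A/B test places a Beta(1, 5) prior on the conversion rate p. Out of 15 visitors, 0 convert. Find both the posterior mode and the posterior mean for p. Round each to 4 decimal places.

Posterior: Beta(1+0, 5+15) = Beta(1, 20).
Since α = 1 ≤ 1 and β > 1, the Beta density is monotone decreasing on [0,1]; the mode is at 0.
Mean = 1/(1+20) = 0.0476.
The posterior is right-skewed, so the mean exceeds the mode.

p_MAP = 0.0000, E[p|data] = 0.0476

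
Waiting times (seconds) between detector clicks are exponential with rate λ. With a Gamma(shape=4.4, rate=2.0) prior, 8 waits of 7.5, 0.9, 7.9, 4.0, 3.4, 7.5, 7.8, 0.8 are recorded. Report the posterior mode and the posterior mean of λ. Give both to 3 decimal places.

MAP = 0.273, posterior mean = 0.297

Σ times = 39.8. Posterior: Gamma(shape = 4.4+8 = 12.4, rate = 2.0+39.8 = 41.8).
Mode = (α−1)/β = 11.4/41.8 = 0.273.
Mean = α/β = 12.4/41.8 = 0.297.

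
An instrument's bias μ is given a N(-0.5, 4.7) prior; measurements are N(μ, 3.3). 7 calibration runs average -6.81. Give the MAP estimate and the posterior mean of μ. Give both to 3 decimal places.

MAP = -6.235, posterior mean = -6.235

Posterior for μ is Normal. Precision-weighted mean: (1/4.7·-0.5 + 7/3.3·-6.81) / (1/4.7 + 7/3.3) = -6.235.
A Normal posterior is symmetric, so mode = mean.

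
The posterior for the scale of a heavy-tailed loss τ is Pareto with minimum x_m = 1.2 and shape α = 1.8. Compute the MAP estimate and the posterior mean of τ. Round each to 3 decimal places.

The Pareto density is strictly decreasing on [x_m, ∞), so the mode is x_m = 1.200.
Mean = α·x_m/(α−1) = 1.8·1.2/0.8 = 2.700.
The posterior is right-skewed, so the mean exceeds the mode.

τ_MAP = 1.200, E[τ|data] = 2.700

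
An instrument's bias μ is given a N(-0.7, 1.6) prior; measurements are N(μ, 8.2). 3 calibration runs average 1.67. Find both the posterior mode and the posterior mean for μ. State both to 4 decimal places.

MAP = 0.1751, posterior mean = 0.1751

Posterior for μ is Normal. Precision-weighted mean: (1/1.6·-0.7 + 3/8.2·1.67) / (1/1.6 + 3/8.2) = 0.1751.
A Normal posterior is symmetric, so mode = mean.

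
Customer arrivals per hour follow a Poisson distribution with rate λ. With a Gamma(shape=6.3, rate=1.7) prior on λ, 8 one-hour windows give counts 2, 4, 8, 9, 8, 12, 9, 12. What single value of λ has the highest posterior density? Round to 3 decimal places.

7.144

Σ counts = 64. Posterior: Gamma(shape = 6.3+64 = 70.3, rate = 1.7+8 = 9.7).
Mode = (α−1)/β = 69.3/9.7 = 7.144.
Mean = α/β = 70.3/9.7 = 7.247.
This is the posterior mode — the MAP estimate.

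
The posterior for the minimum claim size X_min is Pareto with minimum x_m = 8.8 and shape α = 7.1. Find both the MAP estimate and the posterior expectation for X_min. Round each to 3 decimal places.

The Pareto density is strictly decreasing on [x_m, ∞), so the mode is x_m = 8.800.
Mean = α·x_m/(α−1) = 7.1·8.8/6.1 = 10.243.
The mean is pulled above the mode by the posterior's right skew.

MAP: 8.800. Posterior mean: 10.243.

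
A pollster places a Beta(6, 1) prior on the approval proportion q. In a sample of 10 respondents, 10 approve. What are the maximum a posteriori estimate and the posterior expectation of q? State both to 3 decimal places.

Posterior: Beta(6+10, 1+0) = Beta(16, 1).
Since β = 1 ≤ 1 and α > 1, the Beta density is monotone increasing on [0,1]; the mode is at 1.
Mean = 16/(16+1) = 0.941.
The posterior is left-skewed, so the mode exceeds the mean.

q_MAP = 1.000, E[q|data] = 0.941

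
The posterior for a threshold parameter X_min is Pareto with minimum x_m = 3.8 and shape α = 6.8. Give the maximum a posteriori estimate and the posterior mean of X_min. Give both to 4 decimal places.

The Pareto density is strictly decreasing on [x_m, ∞), so the mode is x_m = 3.8000.
Mean = α·x_m/(α−1) = 6.8·3.8/5.8 = 4.4552.
Right-skewed posterior ⇒ mode < mean.

maximum a posteriori estimate = 3.8000, posterior mean = 4.4552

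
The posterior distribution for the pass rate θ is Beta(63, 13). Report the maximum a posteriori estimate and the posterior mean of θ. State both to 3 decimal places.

MAP: 0.838. Posterior mean: 0.829.

Mode = (63−1)/(63+13−2) = 62/74 = 0.838.
Mean = 63/(63+13) = 63/76 = 0.829.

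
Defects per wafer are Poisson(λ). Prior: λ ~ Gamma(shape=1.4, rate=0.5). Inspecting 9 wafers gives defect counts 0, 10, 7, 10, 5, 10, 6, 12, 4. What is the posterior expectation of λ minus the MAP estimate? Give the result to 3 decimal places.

Σ counts = 64. Posterior: Gamma(shape = 1.4+64 = 65.4, rate = 0.5+9 = 9.5).
Mode = (α−1)/β = 64.4/9.5 = 6.779.
Mean = α/β = 65.4/9.5 = 6.884.
Difference = 6.884 − 6.779 = 0.105.
Mean > mode: the posterior has a right tail.

0.105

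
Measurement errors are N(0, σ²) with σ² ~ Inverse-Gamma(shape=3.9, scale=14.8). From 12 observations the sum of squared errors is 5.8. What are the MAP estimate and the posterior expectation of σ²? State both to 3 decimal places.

Posterior: Inverse-Gamma(shape = 3.9+12/2 = 9.9, scale = 14.8+5.8/2 = 17.7).
Mode = β/(α+1) = 17.7/10.9 = 1.624.
Mean = β/(α−1) = 17.7/8.9 = 1.989.

MAP = 1.624; posterior mean = 1.989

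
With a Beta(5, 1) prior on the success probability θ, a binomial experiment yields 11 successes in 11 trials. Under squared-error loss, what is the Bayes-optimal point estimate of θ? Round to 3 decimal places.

0.941

Posterior: Beta(5+11, 1+0) = Beta(16, 1).
Since β = 1 ≤ 1 and α > 1, the Beta density is monotone increasing on [0,1]; the mode is at 1.
Mean = 16/(16+1) = 0.941.
Squared-error loss ⇒ the optimal estimator is the posterior mean.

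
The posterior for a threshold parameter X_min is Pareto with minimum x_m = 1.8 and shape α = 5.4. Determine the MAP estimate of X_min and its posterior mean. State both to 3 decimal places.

MAP estimate = 1.800, posterior mean = 2.209

The Pareto density is strictly decreasing on [x_m, ∞), so the mode is x_m = 1.800.
Mean = α·x_m/(α−1) = 5.4·1.8/4.4 = 2.209.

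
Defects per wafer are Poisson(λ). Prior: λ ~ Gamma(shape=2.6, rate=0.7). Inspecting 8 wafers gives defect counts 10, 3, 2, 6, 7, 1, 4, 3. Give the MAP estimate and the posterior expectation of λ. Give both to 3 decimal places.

λ_MAP = 4.322, E[λ|data] = 4.437

Σ counts = 36. Posterior: Gamma(shape = 2.6+36 = 38.6, rate = 0.7+8 = 8.7).
Mode = (α−1)/β = 37.6/8.7 = 4.322.
Mean = α/β = 38.6/8.7 = 4.437.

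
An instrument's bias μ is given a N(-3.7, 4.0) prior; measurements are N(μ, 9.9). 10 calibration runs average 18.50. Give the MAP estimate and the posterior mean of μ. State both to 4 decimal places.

MAP = 14.0956, posterior mean = 14.0956

Posterior for μ is Normal. Precision-weighted mean: (1/4.0·-3.7 + 10/9.9·18.50) / (1/4.0 + 10/9.9) = 14.0956.
A Normal posterior is symmetric, so mode = mean.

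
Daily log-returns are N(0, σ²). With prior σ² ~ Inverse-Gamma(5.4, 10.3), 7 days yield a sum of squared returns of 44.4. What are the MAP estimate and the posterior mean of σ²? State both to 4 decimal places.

σ²_MAP = 3.2828, E[σ²|data] = 4.1139

Posterior: Inverse-Gamma(shape = 5.4+7/2 = 8.9, scale = 10.3+44.4/2 = 32.5).
Mode = β/(α+1) = 32.5/9.9 = 3.2828.
Mean = β/(α−1) = 32.5/7.9 = 4.1139.
The posterior is right-skewed, so the mean exceeds the mode.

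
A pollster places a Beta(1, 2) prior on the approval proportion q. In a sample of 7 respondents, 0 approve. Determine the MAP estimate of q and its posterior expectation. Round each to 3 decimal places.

MAP = 0.000; posterior mean = 0.100

Posterior: Beta(1+0, 2+7) = Beta(1, 9).
Since α = 1 ≤ 1 and β > 1, the Beta density is monotone decreasing on [0,1]; the mode is at 0.
Mean = 1/(1+9) = 0.100.
The mean is pulled above the mode by the posterior's right skew.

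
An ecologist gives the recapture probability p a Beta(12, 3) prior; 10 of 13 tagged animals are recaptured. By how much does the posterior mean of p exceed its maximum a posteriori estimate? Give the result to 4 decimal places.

Posterior: Beta(12+10, 3+3) = Beta(22, 6).
Mode = (22−1)/(22+6−2) = 21/26 = 0.8077.
Mean = 22/(22+6) = 22/28 = 0.7857.
Difference = 0.7857 − 0.8077 = -0.0220.
The mean is pulled below the mode by the posterior's left skew.

-0.0220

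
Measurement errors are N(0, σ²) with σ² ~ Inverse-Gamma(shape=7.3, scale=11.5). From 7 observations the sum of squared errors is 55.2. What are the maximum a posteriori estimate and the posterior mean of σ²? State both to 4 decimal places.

Posterior: Inverse-Gamma(shape = 7.3+7/2 = 10.8, scale = 11.5+55.2/2 = 39.1).
Mode = β/(α+1) = 39.1/11.8 = 3.3136.
Mean = β/(α−1) = 39.1/9.8 = 3.9898.
The posterior is right-skewed, so the mean exceeds the mode.

maximum a posteriori estimate = 3.3136, posterior mean = 3.9898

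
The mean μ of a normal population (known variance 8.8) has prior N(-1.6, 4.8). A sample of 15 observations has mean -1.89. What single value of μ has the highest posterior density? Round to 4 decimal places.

Posterior for μ is Normal. Precision-weighted mean: (1/4.8·-1.6 + 15/8.8·-1.89) / (1/4.8 + 15/8.8) = -1.8584.
A Normal posterior is symmetric, so mode = mean.
This is the posterior mode — the MAP estimate.

-1.8584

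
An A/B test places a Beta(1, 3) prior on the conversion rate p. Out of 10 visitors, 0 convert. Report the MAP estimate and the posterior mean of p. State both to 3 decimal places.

MAP = 0.000; posterior mean = 0.071

Posterior: Beta(1+0, 3+10) = Beta(1, 13).
Since α = 1 ≤ 1 and β > 1, the Beta density is monotone decreasing on [0,1]; the mode is at 0.
Mean = 1/(1+13) = 0.071.
The posterior is right-skewed, so the mean exceeds the mode.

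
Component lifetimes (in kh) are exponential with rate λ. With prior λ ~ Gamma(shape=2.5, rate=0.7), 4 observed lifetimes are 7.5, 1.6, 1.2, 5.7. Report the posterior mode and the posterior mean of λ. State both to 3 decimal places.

Σ times = 16.0. Posterior: Gamma(shape = 2.5+4 = 6.5, rate = 0.7+16.0 = 16.7).
Mode = (α−1)/β = 5.5/16.7 = 0.329.
Mean = α/β = 6.5/16.7 = 0.389.

MAP = 0.329, posterior mean = 0.389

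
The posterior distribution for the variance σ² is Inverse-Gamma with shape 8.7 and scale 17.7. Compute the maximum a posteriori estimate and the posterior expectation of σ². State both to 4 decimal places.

maximum a posteriori estimate = 1.8247, posterior expectation = 2.2987

Mode = β/(α+1) = 17.7/9.7 = 1.8247.
Mean = β/(α−1) = 17.7/7.7 = 2.2987.
Mean > mode: the posterior has a right tail.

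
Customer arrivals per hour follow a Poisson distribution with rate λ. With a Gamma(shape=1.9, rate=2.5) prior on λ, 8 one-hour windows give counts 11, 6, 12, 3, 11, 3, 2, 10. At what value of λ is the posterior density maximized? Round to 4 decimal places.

Σ counts = 58. Posterior: Gamma(shape = 1.9+58 = 59.9, rate = 2.5+8 = 10.5).
Mode = (α−1)/β = 58.9/10.5 = 5.6095.
Mean = α/β = 59.9/10.5 = 5.7048.
This is the posterior mode — the MAP estimate.

5.6095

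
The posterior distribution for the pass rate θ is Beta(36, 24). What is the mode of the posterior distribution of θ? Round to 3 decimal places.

Mode = (36−1)/(36+24−2) = 35/58 = 0.603.
Mean = 36/(36+24) = 36/60 = 0.600.
This is the posterior mode — the MAP estimate.

0.603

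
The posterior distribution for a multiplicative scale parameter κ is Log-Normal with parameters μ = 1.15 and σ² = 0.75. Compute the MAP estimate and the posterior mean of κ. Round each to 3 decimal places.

Mode = exp(μ − σ²) = exp(0.40) = 1.492.
Mean = exp(μ + σ²/2) = exp(1.525) = 4.595.

MAP = 1.492, posterior mean = 4.595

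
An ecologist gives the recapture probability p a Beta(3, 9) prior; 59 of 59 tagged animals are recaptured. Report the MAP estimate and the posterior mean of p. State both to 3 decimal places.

p_MAP = 0.884, E[p|data] = 0.873

Posterior: Beta(3+59, 9+0) = Beta(62, 9).
Mode = (62−1)/(62+9−2) = 61/69 = 0.884.
Mean = 62/(62+9) = 62/71 = 0.873.
The mean is pulled below the mode by the posterior's left skew.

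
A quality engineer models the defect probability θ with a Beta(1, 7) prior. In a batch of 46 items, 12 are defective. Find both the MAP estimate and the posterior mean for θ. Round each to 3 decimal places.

MAP = 0.231; posterior mean = 0.241

Posterior: Beta(1+12, 7+34) = Beta(13, 41).
Mode = (13−1)/(13+41−2) = 12/52 = 0.231.
Mean = 13/(13+41) = 13/54 = 0.241.
The mean is pulled above the mode by the posterior's right skew.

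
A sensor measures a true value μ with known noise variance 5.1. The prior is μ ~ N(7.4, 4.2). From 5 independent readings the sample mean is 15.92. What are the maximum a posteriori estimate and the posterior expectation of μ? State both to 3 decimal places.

Posterior for μ is Normal. Precision-weighted mean: (1/4.2·7.4 + 5/5.1·15.92) / (1/4.2 + 5/5.1) = 14.255.
A Normal posterior is symmetric, so mode = mean.

μ_MAP = 14.255, E[μ|data] = 14.255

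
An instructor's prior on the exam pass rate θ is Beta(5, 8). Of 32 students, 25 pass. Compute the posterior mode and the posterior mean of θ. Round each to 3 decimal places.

Posterior: Beta(5+25, 8+7) = Beta(30, 15).
Mode = (30−1)/(30+15−2) = 29/43 = 0.674.
Mean = 30/(30+15) = 30/45 = 0.667.
The posterior is left-skewed, so the mode exceeds the mean.

θ_MAP = 0.674, E[θ|data] = 0.667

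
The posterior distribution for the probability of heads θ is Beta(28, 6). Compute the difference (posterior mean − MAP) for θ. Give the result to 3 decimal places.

Mode = (28−1)/(28+6−2) = 27/32 = 0.844.
Mean = 28/(28+6) = 28/34 = 0.824.
Difference = 0.824 − 0.844 = -0.020.

-0.020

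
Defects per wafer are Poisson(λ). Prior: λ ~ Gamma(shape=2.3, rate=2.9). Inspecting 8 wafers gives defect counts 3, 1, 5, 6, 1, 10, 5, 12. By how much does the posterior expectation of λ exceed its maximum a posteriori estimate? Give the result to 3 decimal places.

Σ counts = 43. Posterior: Gamma(shape = 2.3+43 = 45.3, rate = 2.9+8 = 10.9).
Mode = (α−1)/β = 44.3/10.9 = 4.064.
Mean = α/β = 45.3/10.9 = 4.156.
Difference = 4.156 − 4.064 = 0.092.

0.092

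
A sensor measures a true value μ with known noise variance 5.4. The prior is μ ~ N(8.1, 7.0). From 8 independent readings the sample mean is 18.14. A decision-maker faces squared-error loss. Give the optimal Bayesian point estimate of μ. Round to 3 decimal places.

17.257

Posterior for μ is Normal. Precision-weighted mean: (1/7.0·8.1 + 8/5.4·18.14) / (1/7.0 + 8/5.4) = 17.257.
A Normal posterior is symmetric, so mode = mean.
Squared-error loss ⇒ the optimal estimator is the posterior mean.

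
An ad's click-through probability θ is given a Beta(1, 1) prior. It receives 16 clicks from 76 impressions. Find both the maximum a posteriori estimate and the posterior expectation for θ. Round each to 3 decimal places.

θ_MAP = 0.211, E[θ|data] = 0.218

Posterior: Beta(1+16, 1+60) = Beta(17, 61).
Mode = (17−1)/(17+61−2) = 16/76 = 0.211.
With a flat prior the MAP equals the MLE, 16/76.
Mean = 17/(17+61) = 17/78 = 0.218.
The posterior is right-skewed, so the mean exceeds the mode.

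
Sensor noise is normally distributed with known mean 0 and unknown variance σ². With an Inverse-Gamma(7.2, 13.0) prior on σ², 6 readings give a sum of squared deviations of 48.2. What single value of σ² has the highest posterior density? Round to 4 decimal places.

Posterior: Inverse-Gamma(shape = 7.2+6/2 = 10.2, scale = 13.0+48.2/2 = 37.1).
Mode = β/(α+1) = 37.1/11.2 = 3.3125.
Mean = β/(α−1) = 37.1/9.2 = 4.0326.
This is the posterior mode — the MAP estimate.

3.3125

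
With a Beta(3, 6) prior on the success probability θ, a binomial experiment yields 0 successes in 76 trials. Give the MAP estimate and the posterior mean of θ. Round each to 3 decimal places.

MAP: 0.024. Posterior mean: 0.035.

Posterior: Beta(3+0, 6+76) = Beta(3, 82).
Mode = (3−1)/(3+82−2) = 2/83 = 0.024.
Mean = 3/(3+82) = 3/85 = 0.035.
The mean is pulled above the mode by the posterior's right skew.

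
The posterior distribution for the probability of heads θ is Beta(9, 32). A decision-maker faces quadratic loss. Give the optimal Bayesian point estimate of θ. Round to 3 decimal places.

0.220

Mode = (9−1)/(9+32−2) = 8/39 = 0.205.
Mean = 9/(9+32) = 9/41 = 0.220.
Quadratic loss ⇒ the optimal estimator is the posterior mean.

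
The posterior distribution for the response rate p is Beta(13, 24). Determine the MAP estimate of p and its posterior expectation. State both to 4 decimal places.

Mode = (13−1)/(13+24−2) = 12/35 = 0.3429.
Mean = 13/(13+24) = 13/37 = 0.3514.
Right-skewed posterior ⇒ mode < mean.

MAP: 0.3429. Posterior mean: 0.3514.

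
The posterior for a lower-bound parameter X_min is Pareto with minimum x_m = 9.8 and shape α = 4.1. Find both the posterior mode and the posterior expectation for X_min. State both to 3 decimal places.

The Pareto density is strictly decreasing on [x_m, ∞), so the mode is x_m = 9.800.
Mean = α·x_m/(α−1) = 4.1·9.8/3.1 = 12.961.
The mean is pulled above the mode by the posterior's right skew.

X_min_MAP = 9.800, E[X_min|data] = 12.961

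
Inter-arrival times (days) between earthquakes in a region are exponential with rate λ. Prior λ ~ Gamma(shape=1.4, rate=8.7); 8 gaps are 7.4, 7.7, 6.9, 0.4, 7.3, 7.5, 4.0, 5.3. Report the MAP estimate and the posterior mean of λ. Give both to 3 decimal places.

Σ times = 46.5. Posterior: Gamma(shape = 1.4+8 = 9.4, rate = 8.7+46.5 = 55.2).
Mode = (α−1)/β = 8.4/55.2 = 0.152.
Mean = α/β = 9.4/55.2 = 0.170.
Mean > mode: the posterior has a right tail.

MAP = 0.152, posterior mean = 0.170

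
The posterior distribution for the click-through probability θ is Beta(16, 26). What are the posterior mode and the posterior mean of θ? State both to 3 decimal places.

MAP = 0.375; posterior mean = 0.381

Mode = (16−1)/(16+26−2) = 15/40 = 0.375.
Mean = 16/(16+26) = 16/42 = 0.381.
Mean > mode: the posterior has a right tail.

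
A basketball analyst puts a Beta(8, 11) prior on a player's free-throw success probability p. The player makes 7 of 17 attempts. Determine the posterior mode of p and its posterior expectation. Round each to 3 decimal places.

p_MAP = 0.412, E[p|data] = 0.417

Posterior: Beta(8+7, 11+10) = Beta(15, 21).
Mode = (15−1)/(15+21−2) = 14/34 = 0.412.
Mean = 15/(15+21) = 15/36 = 0.417.
Right-skewed posterior ⇒ mode < mean.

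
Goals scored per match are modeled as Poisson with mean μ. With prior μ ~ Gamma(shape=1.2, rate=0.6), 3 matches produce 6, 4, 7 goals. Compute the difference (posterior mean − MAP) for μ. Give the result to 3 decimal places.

0.278

Σ counts = 17. Posterior: Gamma(shape = 1.2+17 = 18.2, rate = 0.6+3 = 3.6).
Mode = (α−1)/β = 17.2/3.6 = 4.778.
Mean = α/β = 18.2/3.6 = 5.056.
Difference = 5.056 − 4.778 = 0.278.
Mean > mode: the posterior has a right tail.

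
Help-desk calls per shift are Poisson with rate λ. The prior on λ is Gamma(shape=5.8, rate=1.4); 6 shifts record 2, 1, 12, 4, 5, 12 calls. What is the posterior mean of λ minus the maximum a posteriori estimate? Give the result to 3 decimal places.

0.135

Σ counts = 36. Posterior: Gamma(shape = 5.8+36 = 41.8, rate = 1.4+6 = 7.4).
Mode = (α−1)/β = 40.8/7.4 = 5.514.
Mean = α/β = 41.8/7.4 = 5.649.
Difference = 5.649 − 5.514 = 0.135.
The posterior is right-skewed, so the mean exceeds the mode.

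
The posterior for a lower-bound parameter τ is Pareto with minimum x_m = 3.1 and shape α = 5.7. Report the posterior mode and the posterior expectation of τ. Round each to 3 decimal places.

The Pareto density is strictly decreasing on [x_m, ∞), so the mode is x_m = 3.100.
Mean = α·x_m/(α−1) = 5.7·3.1/4.7 = 3.760.
The posterior is right-skewed, so the mean exceeds the mode.

MAP = 3.100, posterior mean = 3.760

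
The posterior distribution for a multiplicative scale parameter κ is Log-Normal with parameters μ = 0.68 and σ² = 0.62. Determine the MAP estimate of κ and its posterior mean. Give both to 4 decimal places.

MAP = 1.0618, posterior mean = 2.6912

Mode = exp(μ − σ²) = exp(0.06) = 1.0618.
Mean = exp(μ + σ²/2) = exp(0.990) = 2.6912.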